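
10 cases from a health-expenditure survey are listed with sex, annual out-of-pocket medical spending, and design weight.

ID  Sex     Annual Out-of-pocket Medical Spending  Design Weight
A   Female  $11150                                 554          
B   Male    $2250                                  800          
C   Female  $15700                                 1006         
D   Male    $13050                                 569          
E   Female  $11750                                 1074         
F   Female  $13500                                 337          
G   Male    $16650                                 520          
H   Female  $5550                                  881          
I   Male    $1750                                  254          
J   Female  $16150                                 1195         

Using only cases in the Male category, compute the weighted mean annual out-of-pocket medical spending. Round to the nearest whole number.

8552

Male rows: B, D, G, I
Weighted sum = 2250×800 + 13050×569 + 16650×520 + 1750×254
  = 1800000 + 7425450 + 8658000 + 444500 = 18327950
Sum of weights = 800 + 569 + 520 + 254 = 2143
Weighted mean = 18327950 / 2143 = 8552.4732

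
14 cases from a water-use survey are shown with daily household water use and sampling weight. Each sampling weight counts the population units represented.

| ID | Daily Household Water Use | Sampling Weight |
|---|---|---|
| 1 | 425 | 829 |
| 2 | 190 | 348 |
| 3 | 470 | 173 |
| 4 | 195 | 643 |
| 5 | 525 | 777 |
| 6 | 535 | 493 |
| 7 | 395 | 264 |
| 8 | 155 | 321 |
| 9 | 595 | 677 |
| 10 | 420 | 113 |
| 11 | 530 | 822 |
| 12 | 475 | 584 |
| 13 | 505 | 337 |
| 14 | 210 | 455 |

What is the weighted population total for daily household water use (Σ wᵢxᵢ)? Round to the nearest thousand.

Weighted total = 2879925

2880000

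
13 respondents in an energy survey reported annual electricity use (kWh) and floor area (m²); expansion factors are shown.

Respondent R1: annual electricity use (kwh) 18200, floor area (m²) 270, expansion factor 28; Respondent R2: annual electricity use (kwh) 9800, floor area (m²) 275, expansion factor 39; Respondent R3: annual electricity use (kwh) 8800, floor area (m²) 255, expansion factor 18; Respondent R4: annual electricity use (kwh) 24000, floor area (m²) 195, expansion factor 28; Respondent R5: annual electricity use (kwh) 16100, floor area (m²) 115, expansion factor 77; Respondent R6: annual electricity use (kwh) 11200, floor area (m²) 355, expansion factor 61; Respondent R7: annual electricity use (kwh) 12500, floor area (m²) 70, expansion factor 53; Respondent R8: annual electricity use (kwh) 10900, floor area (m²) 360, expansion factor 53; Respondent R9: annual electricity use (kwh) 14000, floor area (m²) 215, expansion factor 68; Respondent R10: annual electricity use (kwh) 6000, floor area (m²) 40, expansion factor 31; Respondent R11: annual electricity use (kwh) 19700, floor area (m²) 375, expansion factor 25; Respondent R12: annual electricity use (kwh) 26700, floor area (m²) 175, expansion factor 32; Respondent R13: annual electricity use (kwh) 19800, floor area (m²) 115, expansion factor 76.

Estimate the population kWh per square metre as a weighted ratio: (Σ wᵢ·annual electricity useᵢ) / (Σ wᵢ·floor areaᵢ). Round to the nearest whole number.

Σ wᵢ·y = 8875000
Σ wᵢ·x = 121210
Ratio = 8875000 / 121210 = 73.220031

73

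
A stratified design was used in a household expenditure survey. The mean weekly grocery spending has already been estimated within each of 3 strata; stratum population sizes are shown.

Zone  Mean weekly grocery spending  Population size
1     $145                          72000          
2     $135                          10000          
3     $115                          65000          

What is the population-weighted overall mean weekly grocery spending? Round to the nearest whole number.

Σ Nₕ·x̄ₕ = 145×72000 + 135×10000 + 115×65000
  = 10440000 + 1350000 + 7475000 = 19265000
Σ Nₕ = 147000
Overall mean = 19265000 / 147000 = 131.05442

131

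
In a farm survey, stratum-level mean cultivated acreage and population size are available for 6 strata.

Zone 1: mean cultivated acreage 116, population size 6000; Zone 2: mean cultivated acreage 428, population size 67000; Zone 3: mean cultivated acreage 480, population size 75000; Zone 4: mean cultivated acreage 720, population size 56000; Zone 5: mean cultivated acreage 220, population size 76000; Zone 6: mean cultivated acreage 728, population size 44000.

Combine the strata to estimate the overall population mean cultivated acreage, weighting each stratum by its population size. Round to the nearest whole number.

477

Σ Nₕ·x̄ₕ = 116×6000 + 428×67000 + 480×75000 + 720×56000 + 220×76000 + 728×44000
  = 696000 + 28676000 + 36000000 + 40320000 + 16720000 + 32032000 = 154444000
Σ Nₕ = 6000 + 67000 + 75000 + 56000 + 76000 + 44000 = 324000
Overall mean = 154444000 / 324000 = 476.67901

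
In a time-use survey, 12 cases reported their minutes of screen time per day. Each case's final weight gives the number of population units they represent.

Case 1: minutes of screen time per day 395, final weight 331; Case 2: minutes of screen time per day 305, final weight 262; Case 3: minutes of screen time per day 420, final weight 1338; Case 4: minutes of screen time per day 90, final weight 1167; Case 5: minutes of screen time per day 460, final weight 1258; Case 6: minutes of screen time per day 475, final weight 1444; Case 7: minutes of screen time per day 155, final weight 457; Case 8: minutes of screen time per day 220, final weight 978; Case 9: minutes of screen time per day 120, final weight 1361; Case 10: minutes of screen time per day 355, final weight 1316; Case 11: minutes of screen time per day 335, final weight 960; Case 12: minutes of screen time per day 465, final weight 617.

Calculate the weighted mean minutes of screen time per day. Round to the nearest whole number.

319

Weighted sum = 395×331 + 305×262 + 420×1338 + 90×1167 + 460×1258 + 475×1444 + 155×457 + 220×978 + 120×1361 + 355×1316 + 335×960 + 465×617
  = 130745 + 79910 + 561960 + 105030 + 578680 + 685900 + 70835 + 215160 + 163320 + 467180 + 321600 + 286905 = 3667225
Sum of weights = 331 + 262 + 1338 + 1167 + 1258 + 1444 + 457 + 978 + 1361 + 1316 + 960 + 617 = 11489
Weighted mean = 3667225 / 11489 = 319.19445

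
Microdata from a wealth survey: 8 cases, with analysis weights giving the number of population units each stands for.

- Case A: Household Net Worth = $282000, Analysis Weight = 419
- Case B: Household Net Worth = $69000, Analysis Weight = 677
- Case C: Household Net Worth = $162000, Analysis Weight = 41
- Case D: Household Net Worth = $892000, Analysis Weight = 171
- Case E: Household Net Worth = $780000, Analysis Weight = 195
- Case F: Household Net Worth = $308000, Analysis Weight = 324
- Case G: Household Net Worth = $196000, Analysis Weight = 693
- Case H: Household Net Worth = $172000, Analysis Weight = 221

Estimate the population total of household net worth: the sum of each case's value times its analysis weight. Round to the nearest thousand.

Weighted total = 282000×419 + 69000×677 + 162000×41 + 892000×171 + 780000×195 + 308000×324 + 196000×693 + 172000×221
  = 749777000

749777000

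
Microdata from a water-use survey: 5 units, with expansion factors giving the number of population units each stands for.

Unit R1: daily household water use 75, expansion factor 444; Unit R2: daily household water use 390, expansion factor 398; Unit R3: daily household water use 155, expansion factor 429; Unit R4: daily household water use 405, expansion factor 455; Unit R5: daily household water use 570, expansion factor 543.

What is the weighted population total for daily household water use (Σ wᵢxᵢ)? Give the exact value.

748800

Weighted total = 75×444 + 390×398 + 155×429 + 405×455 + 570×543
  = 748800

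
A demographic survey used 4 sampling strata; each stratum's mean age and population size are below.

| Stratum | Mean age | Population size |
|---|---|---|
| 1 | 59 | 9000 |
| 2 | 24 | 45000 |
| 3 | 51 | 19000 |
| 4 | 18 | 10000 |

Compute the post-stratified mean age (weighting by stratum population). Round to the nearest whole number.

33

Σ Nₕ·x̄ₕ = 59×9000 + 24×45000 + 51×19000 + 18×10000
  = 2760000
Σ Nₕ = 9000 + 45000 + 19000 + 10000 = 83000
Overall mean = 2760000 / 83000 = 33.253012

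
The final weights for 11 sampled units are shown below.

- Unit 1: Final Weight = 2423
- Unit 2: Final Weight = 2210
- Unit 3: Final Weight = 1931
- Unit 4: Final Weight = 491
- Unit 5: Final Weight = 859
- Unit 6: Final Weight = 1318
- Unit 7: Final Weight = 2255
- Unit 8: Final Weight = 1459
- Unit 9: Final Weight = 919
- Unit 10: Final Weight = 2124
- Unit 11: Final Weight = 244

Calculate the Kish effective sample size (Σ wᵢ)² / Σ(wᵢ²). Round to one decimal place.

8.8

Σ wᵢ = 2423 + 2210 + 1931 + 491 + 859 + 1318 + 2255 + 1459 + 919 + 2124 + 244 = 16233
Σ wᵢ² = 29829055
n_eff = 16233² / 29829055 = 263510289 / 29829055 = 8.834014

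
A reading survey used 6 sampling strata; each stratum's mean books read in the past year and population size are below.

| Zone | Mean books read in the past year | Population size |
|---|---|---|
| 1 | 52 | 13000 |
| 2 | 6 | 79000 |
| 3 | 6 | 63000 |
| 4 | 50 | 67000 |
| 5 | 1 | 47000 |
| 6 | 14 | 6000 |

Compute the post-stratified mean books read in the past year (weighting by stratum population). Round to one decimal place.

Σ Nₕ·x̄ₕ = 52×13000 + 6×79000 + 6×63000 + 50×67000 + 1×47000 + 14×6000
  = 5009000
Σ Nₕ = 13000 + 79000 + 63000 + 67000 + 47000 + 6000 = 275000
Overall mean = 5009000 / 275000 = 18.214545

18.2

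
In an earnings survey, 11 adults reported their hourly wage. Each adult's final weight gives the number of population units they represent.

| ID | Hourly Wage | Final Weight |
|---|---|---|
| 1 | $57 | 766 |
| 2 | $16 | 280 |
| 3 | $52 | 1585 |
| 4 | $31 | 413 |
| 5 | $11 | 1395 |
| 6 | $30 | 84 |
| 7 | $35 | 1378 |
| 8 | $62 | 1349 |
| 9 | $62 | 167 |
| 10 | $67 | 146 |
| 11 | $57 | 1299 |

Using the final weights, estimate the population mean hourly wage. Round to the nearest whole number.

44

Weighted sum = 57×766 + 16×280 + 52×1585 + 31×413 + 11×1395 + 30×84 + 35×1378 + 62×1349 + 62×167 + 67×146 + 57×1299
  = 43662 + 4480 + 82420 + 12803 + 15345 + 2520 + 48230 + 83638 + 10354 + 9782 + 74043 = 387277
Sum of weights = 8862
Weighted mean = 387277 / 8862 = 43.700858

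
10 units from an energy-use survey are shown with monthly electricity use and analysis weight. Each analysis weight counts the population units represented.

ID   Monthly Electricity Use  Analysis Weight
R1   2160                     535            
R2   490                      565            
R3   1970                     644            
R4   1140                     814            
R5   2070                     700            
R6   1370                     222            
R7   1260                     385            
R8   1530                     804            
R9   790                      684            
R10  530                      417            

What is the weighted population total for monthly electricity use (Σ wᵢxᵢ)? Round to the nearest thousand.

Weighted total = 7858820

7859000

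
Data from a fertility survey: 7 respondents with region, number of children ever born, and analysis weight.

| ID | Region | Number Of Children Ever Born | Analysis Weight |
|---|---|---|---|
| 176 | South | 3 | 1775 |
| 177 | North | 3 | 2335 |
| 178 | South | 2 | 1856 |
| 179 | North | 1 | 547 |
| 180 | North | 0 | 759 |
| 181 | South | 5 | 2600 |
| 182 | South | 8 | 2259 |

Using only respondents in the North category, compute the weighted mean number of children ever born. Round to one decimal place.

2.1

North rows: 177, 179, 180
Weighted sum = 3×2335 + 1×547 + 0×759
  = 7552
Sum of weights = 2335 + 547 + 759 = 3641
Weighted mean = 7552 / 3641 = 2.0741555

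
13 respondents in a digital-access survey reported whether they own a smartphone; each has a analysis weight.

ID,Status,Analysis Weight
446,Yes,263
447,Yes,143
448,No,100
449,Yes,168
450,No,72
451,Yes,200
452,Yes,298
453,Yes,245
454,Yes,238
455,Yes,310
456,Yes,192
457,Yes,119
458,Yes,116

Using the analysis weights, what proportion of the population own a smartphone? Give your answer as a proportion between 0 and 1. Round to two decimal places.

Sum of weights for 'Yes' = 263 + 143 + 168 + 200 + 298 + 245 + 238 + 310 + 192 + 119 + 116 = 2292
Total weight = 2464
Weighted proportion = 2292 / 2464 = 0.93019481

0.93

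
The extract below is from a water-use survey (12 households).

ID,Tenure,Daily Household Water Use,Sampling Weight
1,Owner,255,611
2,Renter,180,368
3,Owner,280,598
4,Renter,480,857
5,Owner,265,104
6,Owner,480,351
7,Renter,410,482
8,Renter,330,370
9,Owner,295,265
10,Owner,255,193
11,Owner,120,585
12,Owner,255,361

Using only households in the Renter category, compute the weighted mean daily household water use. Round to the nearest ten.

Renter rows: 2, 4, 7, 8
Weighted sum = 180×368 + 480×857 + 410×482 + 330×370
  = 797320
Sum of weights = 368 + 857 + 482 + 370 = 2077
Weighted mean = 797320 / 2077 = 383.8806

380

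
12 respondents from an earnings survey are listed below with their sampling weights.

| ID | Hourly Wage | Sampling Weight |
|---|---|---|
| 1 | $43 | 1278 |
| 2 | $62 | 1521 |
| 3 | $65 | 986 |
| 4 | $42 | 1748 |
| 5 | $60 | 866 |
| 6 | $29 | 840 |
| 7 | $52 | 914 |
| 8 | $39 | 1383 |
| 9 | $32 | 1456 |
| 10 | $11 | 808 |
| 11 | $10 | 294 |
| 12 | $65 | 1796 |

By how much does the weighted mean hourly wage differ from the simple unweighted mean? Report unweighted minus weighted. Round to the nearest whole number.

Unweighted sum = 43 + 62 + 65 + 42 + 60 + 29 + 52 + 39 + 32 + 11 + 10 + 65 = 510
Unweighted mean = 510 / 12 = 42.5
Weighted sum = 43×1278 + 62×1521 + 65×986 + 42×1748 + 60×866 + 29×840 + 52×914 + 39×1383 + 32×1456 + 11×808 + 10×294 + 65×1796
  = 54954 + 94302 + 64090 + 73416 + 51960 + 24360 + 47528 + 53937 + 46592 + 8888 + 2940 + 116740 = 639707
Sum of weights = 1278 + 1521 + 986 + 1748 + 866 + 840 + 914 + 1383 + 1456 + 808 + 294 + 1796 = 13890
Weighted mean = 639707 / 13890 = 46.05522
Difference (unweighted minus weighted) = -3.5552196

-4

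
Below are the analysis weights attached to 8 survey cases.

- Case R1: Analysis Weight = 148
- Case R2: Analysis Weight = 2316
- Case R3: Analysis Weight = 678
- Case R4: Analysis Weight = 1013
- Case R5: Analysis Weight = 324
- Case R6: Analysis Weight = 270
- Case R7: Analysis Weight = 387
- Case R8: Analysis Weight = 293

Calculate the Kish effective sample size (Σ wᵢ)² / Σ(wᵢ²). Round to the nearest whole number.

4

Σ wᵢ = 148 + 2316 + 678 + 1013 + 324 + 270 + 387 + 293 = 5429
Σ wᵢ² = 21904 + 5363856 + 459684 + 1026169 + 104976 + 72900 + 149769 + 85849 = 7285107
n_eff = 5429² / 7285107 = 29474041 / 7285107 = 4.0457938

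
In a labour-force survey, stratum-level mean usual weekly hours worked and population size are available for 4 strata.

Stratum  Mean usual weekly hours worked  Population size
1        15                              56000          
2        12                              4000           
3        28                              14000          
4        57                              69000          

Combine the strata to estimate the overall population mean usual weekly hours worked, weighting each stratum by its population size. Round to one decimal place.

Σ Nₕ·x̄ₕ = 15×56000 + 12×4000 + 28×14000 + 57×69000
  = 5213000
Σ Nₕ = 56000 + 4000 + 14000 + 69000 = 143000
Overall mean = 5213000 / 143000 = 36.454545

36.5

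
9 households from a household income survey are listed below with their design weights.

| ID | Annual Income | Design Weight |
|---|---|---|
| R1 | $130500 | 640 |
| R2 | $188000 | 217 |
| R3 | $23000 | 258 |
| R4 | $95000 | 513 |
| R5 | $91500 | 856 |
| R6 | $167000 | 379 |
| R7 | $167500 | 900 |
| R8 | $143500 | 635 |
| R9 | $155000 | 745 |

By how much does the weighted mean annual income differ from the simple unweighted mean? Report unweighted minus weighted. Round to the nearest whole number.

-2820

Unweighted sum = 130500 + 188000 + 23000 + 95000 + 91500 + 167000 + 167500 + 143500 + 155000 = 1161000
Unweighted mean = 1161000 / 9 = 129000
Weighted sum = 130500×640 + 188000×217 + 23000×258 + 95000×513 + 91500×856 + 167000×379 + 167500×900 + 143500×635 + 155000×745
  = 677949500
Sum of weights = 5143
Weighted mean = 677949500 / 5143 = 131819.85
Difference (unweighted minus weighted) = -2819.8522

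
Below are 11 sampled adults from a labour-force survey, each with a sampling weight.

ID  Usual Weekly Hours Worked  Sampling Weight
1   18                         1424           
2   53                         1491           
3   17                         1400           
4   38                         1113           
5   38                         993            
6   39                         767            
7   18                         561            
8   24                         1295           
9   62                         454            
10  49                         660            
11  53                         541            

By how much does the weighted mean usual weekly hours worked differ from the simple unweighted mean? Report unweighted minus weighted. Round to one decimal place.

2.7

Unweighted sum = 18 + 53 + 17 + 38 + 38 + 39 + 18 + 24 + 62 + 49 + 53 = 409
Unweighted mean = 409 / 11 = 37.181818
Weighted sum = 18×1424 + 53×1491 + 17×1400 + 38×1113 + 38×993 + 39×767 + 18×561 + 24×1295 + 62×454 + 49×660 + 53×541
  = 25632 + 79023 + 23800 + 42294 + 37734 + 29913 + 10098 + 31080 + 28148 + 32340 + 28673 = 368735
Sum of weights = 1424 + 1491 + 1400 + 1113 + 993 + 767 + 561 + 1295 + 454 + 660 + 541 = 10699
Weighted mean = 368735 / 10699 = 34.464436
Difference (unweighted minus weighted) = 2.7173823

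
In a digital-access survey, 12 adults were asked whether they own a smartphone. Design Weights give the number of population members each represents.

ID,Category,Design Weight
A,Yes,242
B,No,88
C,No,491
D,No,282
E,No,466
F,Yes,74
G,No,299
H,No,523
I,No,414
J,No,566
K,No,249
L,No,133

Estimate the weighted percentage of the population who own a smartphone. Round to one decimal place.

Sum of weights for 'Yes' = 242 + 74 = 316
Total weight = 242 + 88 + 491 + 282 + 466 + 74 + 299 + 523 + 414 + 566 + 249 + 133 = 3827
Weighted proportion = 316 / 3827 = 0.082571205 → 8.2571205%

8.3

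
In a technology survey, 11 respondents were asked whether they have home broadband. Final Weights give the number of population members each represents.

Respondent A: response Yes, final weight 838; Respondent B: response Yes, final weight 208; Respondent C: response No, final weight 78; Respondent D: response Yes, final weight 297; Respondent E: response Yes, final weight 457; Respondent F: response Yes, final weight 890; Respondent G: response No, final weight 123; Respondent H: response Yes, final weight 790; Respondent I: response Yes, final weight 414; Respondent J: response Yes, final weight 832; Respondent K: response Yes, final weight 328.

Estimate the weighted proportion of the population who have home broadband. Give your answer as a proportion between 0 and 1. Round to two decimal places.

Sum of weights for 'Yes' = 838 + 208 + 297 + 457 + 890 + 790 + 414 + 832 + 328 = 5054
Total weight = 838 + 208 + 78 + 297 + 457 + 890 + 123 + 790 + 414 + 832 + 328 = 5255
Weighted proportion = 5054 / 5255 = 0.96175071

0.96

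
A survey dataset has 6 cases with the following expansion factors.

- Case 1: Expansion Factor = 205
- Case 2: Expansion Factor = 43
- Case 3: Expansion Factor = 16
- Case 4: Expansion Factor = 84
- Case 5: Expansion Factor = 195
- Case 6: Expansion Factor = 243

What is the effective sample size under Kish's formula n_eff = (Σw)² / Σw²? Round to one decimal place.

Σ wᵢ = 205 + 43 + 16 + 84 + 195 + 243 = 786
Σ wᵢ² = 42025 + 1849 + 256 + 7056 + 38025 + 59049 = 148260
n_eff = 786² / 148260 = 617796 / 148260 = 4.1669769

4.2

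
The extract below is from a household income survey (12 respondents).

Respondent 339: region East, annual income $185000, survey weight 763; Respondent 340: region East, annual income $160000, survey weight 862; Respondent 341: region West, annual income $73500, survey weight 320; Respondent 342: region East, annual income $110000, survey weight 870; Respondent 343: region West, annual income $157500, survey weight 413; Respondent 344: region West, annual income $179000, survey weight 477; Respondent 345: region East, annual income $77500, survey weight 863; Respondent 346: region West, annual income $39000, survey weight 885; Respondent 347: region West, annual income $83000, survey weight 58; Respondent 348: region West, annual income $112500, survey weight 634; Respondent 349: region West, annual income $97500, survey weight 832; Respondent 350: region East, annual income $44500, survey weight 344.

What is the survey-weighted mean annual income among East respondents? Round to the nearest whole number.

123437

East rows: 339, 340, 342, 345, 350
Weighted sum = 185000×763 + 160000×862 + 110000×870 + 77500×863 + 44500×344
  = 456965500
Sum of weights = 763 + 862 + 870 + 863 + 344 = 3702
Weighted mean = 456965500 / 3702 = 123437.47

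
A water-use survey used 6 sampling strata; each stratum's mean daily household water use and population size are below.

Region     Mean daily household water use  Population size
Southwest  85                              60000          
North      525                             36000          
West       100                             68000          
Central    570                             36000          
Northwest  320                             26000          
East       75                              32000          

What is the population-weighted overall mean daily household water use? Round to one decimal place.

240.5

Σ Nₕ·x̄ₕ = 85×60000 + 525×36000 + 100×68000 + 570×36000 + 320×26000 + 75×32000
  = 5100000 + 18900000 + 6800000 + 20520000 + 8320000 + 2400000 = 62040000
Σ Nₕ = 60000 + 36000 + 68000 + 36000 + 26000 + 32000 = 258000
Overall mean = 62040000 / 258000 = 240.46512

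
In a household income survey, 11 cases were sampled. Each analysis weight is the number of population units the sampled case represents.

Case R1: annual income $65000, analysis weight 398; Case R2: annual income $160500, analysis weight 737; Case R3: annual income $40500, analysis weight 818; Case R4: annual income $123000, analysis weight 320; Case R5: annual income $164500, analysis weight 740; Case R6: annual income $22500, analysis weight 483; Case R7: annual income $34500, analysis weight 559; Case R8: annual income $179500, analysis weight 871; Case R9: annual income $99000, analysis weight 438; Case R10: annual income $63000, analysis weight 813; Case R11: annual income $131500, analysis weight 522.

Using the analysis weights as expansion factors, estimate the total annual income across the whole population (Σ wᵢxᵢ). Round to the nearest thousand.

688099000

Weighted total = 65000×398 + 160500×737 + 40500×818 + 123000×320 + 164500×740 + 22500×483 + 34500×559 + 179500×871 + 99000×438 + 63000×813 + 131500×522
  = 688099000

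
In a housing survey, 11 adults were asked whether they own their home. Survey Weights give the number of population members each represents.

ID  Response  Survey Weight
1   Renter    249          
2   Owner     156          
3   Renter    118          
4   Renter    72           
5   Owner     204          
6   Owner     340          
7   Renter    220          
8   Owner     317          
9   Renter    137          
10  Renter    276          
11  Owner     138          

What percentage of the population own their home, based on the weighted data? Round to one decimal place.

51.9

Sum of weights for 'Owner' = 156 + 204 + 340 + 317 + 138 = 1155
Total weight = 249 + 156 + 118 + 72 + 204 + 340 + 220 + 317 + 137 + 276 + 138 = 2227
Weighted proportion = 1155 / 2227 = 0.51863493 → 51.863493%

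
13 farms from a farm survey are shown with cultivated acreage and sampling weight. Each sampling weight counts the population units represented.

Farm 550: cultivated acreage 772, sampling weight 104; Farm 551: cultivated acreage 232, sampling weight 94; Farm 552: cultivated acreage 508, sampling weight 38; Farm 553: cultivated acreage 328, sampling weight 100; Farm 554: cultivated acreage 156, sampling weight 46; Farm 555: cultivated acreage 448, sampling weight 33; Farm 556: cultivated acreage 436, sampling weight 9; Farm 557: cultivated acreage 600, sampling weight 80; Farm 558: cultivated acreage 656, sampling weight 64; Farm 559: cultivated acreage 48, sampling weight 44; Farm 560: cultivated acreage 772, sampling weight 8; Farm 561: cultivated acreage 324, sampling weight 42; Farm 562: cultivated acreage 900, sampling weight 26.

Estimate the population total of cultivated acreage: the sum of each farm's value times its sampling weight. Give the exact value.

Weighted total = 315364

315364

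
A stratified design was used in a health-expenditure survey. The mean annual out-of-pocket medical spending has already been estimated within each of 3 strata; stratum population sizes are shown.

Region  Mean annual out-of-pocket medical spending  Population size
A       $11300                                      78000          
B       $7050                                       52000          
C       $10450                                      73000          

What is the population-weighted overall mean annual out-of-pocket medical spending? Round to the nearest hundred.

Σ Nₕ·x̄ₕ = 11300×78000 + 7050×52000 + 10450×73000
  = 881400000 + 366600000 + 762850000 = 2010850000
Σ Nₕ = 78000 + 52000 + 73000 = 203000
Overall mean = 2010850000 / 203000 = 9905.665

9900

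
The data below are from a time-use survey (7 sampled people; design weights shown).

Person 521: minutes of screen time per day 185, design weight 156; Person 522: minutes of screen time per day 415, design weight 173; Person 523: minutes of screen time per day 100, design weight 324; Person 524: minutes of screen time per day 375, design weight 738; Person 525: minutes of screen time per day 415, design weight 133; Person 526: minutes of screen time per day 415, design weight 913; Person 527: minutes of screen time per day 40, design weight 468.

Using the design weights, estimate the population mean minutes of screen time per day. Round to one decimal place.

296.9

Weighted sum = 185×156 + 415×173 + 100×324 + 375×738 + 415×133 + 415×913 + 40×468
  = 28860 + 71795 + 32400 + 276750 + 55195 + 378895 + 18720 = 862615
Sum of weights = 156 + 173 + 324 + 738 + 133 + 913 + 468 = 2905
Weighted mean = 862615 / 2905 = 296.94148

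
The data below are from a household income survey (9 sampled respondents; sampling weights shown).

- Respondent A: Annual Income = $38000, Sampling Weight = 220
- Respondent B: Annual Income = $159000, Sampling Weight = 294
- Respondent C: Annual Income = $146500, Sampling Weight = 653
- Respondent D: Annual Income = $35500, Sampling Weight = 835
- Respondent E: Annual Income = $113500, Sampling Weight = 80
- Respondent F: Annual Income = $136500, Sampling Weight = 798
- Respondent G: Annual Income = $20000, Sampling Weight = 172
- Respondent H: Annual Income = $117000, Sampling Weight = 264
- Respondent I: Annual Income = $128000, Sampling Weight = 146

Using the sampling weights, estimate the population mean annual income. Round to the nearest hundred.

101500

Weighted sum = 38000×220 + 159000×294 + 146500×653 + 35500×835 + 113500×80 + 136500×798 + 20000×172 + 117000×264 + 128000×146
  = 8360000 + 46746000 + 95664500 + 29642500 + 9080000 + 108927000 + 3440000 + 30888000 + 18688000 = 351436000
Sum of weights = 220 + 294 + 653 + 835 + 80 + 798 + 172 + 264 + 146 = 3462
Weighted mean = 351436000 / 3462 = 101512.42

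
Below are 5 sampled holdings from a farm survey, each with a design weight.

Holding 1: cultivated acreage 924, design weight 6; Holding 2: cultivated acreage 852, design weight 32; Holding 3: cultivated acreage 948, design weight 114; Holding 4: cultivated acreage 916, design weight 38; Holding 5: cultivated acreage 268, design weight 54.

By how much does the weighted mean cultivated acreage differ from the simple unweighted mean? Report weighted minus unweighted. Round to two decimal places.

-2.26

Unweighted sum = 924 + 852 + 948 + 916 + 268 = 3908
Unweighted mean = 3908 / 5 = 781.6
Weighted sum = 924×6 + 852×32 + 948×114 + 916×38 + 268×54
  = 5544 + 27264 + 108072 + 34808 + 14472 = 190160
Sum of weights = 6 + 32 + 114 + 38 + 54 = 244
Weighted mean = 190160 / 244 = 779.34426
Difference (weighted minus unweighted) = -2.2557377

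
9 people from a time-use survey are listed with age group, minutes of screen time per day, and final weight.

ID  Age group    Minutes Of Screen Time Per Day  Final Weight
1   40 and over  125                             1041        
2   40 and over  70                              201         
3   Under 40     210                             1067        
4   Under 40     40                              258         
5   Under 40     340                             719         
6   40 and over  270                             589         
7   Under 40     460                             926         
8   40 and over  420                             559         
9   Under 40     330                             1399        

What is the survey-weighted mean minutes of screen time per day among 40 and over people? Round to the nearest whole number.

225

40 and over rows: 1, 2, 6, 8
Weighted sum = 125×1041 + 70×201 + 270×589 + 420×559
  = 130125 + 14070 + 159030 + 234780 = 538005
Sum of weights = 1041 + 201 + 589 + 559 = 2390
Weighted mean = 538005 / 2390 = 225.10669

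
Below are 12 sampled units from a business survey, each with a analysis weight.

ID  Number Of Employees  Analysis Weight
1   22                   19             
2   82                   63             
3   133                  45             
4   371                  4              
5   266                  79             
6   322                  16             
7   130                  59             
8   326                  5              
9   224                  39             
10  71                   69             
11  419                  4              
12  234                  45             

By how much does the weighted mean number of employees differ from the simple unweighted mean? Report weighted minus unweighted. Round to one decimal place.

-50.3

Unweighted sum = 22 + 82 + 133 + 371 + 266 + 322 + 130 + 326 + 224 + 71 + 419 + 234 = 2600
Unweighted mean = 2600 / 12 = 216.66667
Weighted sum = 22×19 + 82×63 + 133×45 + 371×4 + 266×79 + 322×16 + 130×59 + 326×5 + 224×39 + 71×69 + 419×4 + 234×45
  = 418 + 5166 + 5985 + 1484 + 21014 + 5152 + 7670 + 1630 + 8736 + 4899 + 1676 + 10530 = 74360
Sum of weights = 19 + 63 + 45 + 4 + 79 + 16 + 59 + 5 + 39 + 69 + 4 + 45 = 447
Weighted mean = 74360 / 447 = 166.35347
Difference (weighted minus unweighted) = -50.313199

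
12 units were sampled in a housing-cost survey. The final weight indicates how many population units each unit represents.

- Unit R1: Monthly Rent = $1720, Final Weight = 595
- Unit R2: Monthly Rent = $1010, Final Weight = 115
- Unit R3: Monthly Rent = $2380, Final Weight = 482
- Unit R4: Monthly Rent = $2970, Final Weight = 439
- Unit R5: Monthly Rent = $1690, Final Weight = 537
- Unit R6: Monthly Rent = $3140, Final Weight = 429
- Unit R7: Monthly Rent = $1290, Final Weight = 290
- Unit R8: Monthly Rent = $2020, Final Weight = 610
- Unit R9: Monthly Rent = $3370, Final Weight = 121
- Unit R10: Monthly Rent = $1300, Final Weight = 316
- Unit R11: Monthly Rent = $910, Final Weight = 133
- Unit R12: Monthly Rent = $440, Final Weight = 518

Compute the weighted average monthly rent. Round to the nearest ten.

1880

Weighted sum = 1720×595 + 1010×115 + 2380×482 + 2970×439 + 1690×537 + 3140×429 + 1290×290 + 2020×610 + 3370×121 + 1300×316 + 910×133 + 440×518
  = 1023400 + 116150 + 1147160 + 1303830 + 907530 + 1347060 + 374100 + 1232200 + 407770 + 410800 + 121030 + 227920 = 8618950
Sum of weights = 4585
Weighted mean = 8618950 / 4585 = 1879.8146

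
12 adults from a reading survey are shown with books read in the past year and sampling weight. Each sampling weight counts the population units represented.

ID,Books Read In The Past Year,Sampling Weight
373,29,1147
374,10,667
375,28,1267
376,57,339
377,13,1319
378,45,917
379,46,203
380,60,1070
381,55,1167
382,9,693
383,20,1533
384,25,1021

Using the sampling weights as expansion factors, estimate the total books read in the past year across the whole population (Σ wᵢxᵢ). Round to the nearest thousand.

Weighted total = 29×1147 + 10×667 + 28×1267 + 57×339 + 13×1319 + 45×917 + 46×203 + 60×1070 + 55×1167 + 9×693 + 20×1533 + 25×1021
  = 33263 + 6670 + 35476 + 19323 + 17147 + 41265 + 9338 + 64200 + 64185 + 6237 + 30660 + 25525 = 353289

353000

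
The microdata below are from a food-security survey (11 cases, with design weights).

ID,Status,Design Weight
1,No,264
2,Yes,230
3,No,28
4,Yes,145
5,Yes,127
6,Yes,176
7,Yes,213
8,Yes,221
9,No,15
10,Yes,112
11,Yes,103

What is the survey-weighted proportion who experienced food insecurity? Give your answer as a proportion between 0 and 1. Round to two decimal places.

Sum of weights for 'Yes' = 230 + 145 + 127 + 176 + 213 + 221 + 112 + 103 = 1327
Total weight = 264 + 230 + 28 + 145 + 127 + 176 + 213 + 221 + 15 + 112 + 103 = 1634
Weighted proportion = 1327 / 1634 = 0.8121175

0.81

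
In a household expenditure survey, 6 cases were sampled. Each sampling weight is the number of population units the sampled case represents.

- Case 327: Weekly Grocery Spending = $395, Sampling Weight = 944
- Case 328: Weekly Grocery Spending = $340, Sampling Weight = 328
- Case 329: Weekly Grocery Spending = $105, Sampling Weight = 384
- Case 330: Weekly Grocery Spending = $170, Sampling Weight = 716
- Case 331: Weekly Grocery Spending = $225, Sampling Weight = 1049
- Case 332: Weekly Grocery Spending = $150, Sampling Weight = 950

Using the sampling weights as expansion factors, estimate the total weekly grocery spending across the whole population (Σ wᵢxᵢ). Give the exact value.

1024965

Weighted total = 395×944 + 340×328 + 105×384 + 170×716 + 225×1049 + 150×950
  = 1024965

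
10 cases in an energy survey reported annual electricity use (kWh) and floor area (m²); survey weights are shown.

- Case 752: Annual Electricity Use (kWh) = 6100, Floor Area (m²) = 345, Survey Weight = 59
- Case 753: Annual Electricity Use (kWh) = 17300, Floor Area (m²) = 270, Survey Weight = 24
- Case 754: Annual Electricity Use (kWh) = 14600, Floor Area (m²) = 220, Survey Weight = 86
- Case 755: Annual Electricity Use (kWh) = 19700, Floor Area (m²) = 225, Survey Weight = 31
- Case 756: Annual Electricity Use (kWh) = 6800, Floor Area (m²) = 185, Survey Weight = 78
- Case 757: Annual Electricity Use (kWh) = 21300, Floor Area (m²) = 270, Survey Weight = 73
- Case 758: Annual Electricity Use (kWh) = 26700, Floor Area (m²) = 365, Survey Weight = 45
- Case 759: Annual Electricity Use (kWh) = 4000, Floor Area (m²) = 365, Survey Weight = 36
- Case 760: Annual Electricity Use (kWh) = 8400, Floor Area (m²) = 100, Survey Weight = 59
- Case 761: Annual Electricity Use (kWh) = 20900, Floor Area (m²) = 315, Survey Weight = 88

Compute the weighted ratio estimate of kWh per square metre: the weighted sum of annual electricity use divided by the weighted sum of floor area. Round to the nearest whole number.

Σ wᵢ·y = 6100×59 + 17300×24 + 14600×86 + 19700×31 + 6800×78 + 21300×73 + 26700×45 + 4000×36 + 8400×59 + 20900×88
  = 8407000
Σ wᵢ·x = 345×59 + 270×24 + 220×86 + 225×31 + 185×78 + 270×73 + 365×45 + 365×36 + 100×59 + 315×88
  = 20355 + 6480 + 18920 + 6975 + 14430 + 19710 + 16425 + 13140 + 5900 + 27720 = 150055
Ratio = 8407000 / 150055 = 56.026124

56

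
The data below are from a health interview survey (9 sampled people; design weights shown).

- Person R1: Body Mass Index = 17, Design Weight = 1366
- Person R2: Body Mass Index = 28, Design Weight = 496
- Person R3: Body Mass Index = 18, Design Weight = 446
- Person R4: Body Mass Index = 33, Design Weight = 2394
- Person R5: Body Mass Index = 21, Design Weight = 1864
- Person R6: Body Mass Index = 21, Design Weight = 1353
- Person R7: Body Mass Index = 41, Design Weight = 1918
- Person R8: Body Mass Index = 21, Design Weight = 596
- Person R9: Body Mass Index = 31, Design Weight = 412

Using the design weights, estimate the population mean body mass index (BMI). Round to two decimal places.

27.26

Weighted sum = 17×1366 + 28×496 + 18×446 + 33×2394 + 21×1864 + 21×1353 + 41×1918 + 21×596 + 31×412
  = 295623
Sum of weights = 1366 + 496 + 446 + 2394 + 1864 + 1353 + 1918 + 596 + 412 = 10845
Weighted mean = 295623 / 10845 = 27.258921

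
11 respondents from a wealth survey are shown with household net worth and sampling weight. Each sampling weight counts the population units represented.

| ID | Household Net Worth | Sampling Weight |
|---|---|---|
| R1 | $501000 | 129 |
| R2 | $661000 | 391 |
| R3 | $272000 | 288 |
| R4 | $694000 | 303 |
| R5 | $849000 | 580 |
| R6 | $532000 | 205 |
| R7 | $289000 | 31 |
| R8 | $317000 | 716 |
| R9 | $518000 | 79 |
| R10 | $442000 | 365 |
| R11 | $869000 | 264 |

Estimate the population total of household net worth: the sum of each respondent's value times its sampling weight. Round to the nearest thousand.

1880777000

Weighted total = 501000×129 + 661000×391 + 272000×288 + 694000×303 + 849000×580 + 532000×205 + 289000×31 + 317000×716 + 518000×79 + 442000×365 + 869000×264
  = 1880777000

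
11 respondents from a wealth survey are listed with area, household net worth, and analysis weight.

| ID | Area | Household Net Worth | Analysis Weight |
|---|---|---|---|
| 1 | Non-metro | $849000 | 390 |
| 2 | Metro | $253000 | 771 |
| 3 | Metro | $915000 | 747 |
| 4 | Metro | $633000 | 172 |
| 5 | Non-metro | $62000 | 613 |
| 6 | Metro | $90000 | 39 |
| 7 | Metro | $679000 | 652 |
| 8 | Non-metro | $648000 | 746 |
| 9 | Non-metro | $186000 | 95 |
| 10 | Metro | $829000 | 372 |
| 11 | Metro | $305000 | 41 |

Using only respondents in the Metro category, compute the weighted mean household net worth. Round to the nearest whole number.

Metro rows: 2, 3, 4, 6, 7, 10, 11
Weighted sum = 253000×771 + 915000×747 + 633000×172 + 90000×39 + 679000×652 + 829000×372 + 305000×41
  = 195063000 + 683505000 + 108876000 + 3510000 + 442708000 + 308388000 + 12505000 = 1754555000
Sum of weights = 771 + 747 + 172 + 39 + 652 + 372 + 41 = 2794
Weighted mean = 1754555000 / 2794 = 627972.44

627972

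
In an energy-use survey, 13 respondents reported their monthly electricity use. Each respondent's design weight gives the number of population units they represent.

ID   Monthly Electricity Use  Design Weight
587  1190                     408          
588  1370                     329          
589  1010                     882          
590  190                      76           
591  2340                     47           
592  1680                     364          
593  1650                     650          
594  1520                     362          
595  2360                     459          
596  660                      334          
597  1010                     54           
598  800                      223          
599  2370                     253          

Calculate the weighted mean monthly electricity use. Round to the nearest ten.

1420

Weighted sum = 6321980
Sum of weights = 4441
Weighted mean = 6321980 / 4441 = 1423.5488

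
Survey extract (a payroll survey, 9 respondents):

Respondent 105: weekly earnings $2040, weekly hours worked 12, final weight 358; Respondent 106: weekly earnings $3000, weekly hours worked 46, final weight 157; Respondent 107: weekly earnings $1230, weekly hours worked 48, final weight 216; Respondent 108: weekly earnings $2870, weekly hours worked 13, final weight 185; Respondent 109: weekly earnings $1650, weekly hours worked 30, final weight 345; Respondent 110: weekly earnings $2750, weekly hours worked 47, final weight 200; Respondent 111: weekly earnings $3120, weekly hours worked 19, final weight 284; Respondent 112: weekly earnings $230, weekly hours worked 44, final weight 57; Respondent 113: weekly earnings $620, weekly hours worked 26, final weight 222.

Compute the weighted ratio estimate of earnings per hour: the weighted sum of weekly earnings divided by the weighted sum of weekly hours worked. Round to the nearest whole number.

72

Σ wᵢ·y = 2040×358 + 3000×157 + 1230×216 + 2870×185 + 1650×345 + 2750×200 + 3120×284 + 230×57 + 620×222
  = 730320 + 471000 + 265680 + 530950 + 569250 + 550000 + 886080 + 13110 + 137640 = 4154030
Σ wᵢ·x = 12×358 + 46×157 + 48×216 + 13×185 + 30×345 + 47×200 + 19×284 + 44×57 + 26×222
  = 57717
Ratio = 4154030 / 57717 = 71.972382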